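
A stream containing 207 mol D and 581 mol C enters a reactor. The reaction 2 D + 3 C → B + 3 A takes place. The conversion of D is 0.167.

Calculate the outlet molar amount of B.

17.3 mol

D reacted = 0.167 × 207 = 34.57 mol; ν_D = −2, so ξ = 34.57/2 = 17.28 mol.
Outlet amounts (n = n₀ + ν ξ):
  D: 207 − 2(17.28) = 172.4
  C: 581 − 3(17.28) = 529.1
  B: 0 + 1(17.28) = 17.28
  A: 0 + 3(17.28) = 51.85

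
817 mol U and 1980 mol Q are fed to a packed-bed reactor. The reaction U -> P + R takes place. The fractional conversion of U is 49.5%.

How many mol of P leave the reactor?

U reacted = 0.495 × 817 = 404.4 mol; ν_U = −1, so ξ = 404.4/1 = 404.4 mol.
Outlet amounts (n = n₀ + ν ξ):
  U: 817 − 1(404.4) = 412.6
  P: 0 + 1(404.4) = 404.4
  R: 0 + 1(404.4) = 404.4
  Q: 1980 (inert)

404 mol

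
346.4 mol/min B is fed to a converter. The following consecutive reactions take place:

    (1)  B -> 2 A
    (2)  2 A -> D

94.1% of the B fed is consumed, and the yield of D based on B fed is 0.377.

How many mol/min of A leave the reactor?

391 mol/min

Conversion of B: B consumed = 1ξ₁ = 0.941 × 346.4 → ξ₁ = 326 mol/min.
Yield of D: 1ξ₂ / 346.4 = 0.377 → ξ₂ = 130.6 mol/min.
Outlet amounts (n = n₀ + Σ ν·ξ):
  B: 346.4 − 1(326) = 20.44
  A: 0 + 2(326) − 2(130.6) = 390.7
  D: 0 + 1(130.6) = 130.6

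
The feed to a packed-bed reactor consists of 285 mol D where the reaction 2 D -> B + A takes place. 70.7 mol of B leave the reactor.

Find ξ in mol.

For B: n = n₀ + 1ξ → 70.7 = 0 + 1ξ, giving ξ = 70.7 mol.
Outlet amounts (n = n₀ + ν ξ):
  D: 285 − 2(70.7) = 143.6
  B: 0 + 1(70.7) = 70.7
  A: 0 + 1(70.7) = 70.7

ξ = 70.7 mol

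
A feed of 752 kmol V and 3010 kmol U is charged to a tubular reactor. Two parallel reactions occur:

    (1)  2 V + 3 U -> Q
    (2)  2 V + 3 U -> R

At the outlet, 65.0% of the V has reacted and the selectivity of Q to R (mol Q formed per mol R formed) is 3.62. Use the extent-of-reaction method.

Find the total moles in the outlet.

2780 kmol

Conversion of V: V consumed = 0.65 × 752 = 488.8 kmol = 2ξ₁ + 2ξ₂.
Selectivity: 1ξ₁ / (1ξ₂) = 3.62 → ξ₁ = 3.62 ξ₂.
Substitute: (2·3.62 + 2) ξ₂ = 488.8 → ξ₂ = 52.9 kmol, ξ₁ = 191.5 kmol.
Outlet amounts (n = n₀ + Σ ν·ξ):
  V: 752 − 2(191.5) − 2(52.9) = 263.2
  U: 3010 − 3(191.5) − 3(52.9) = 2277
  Q: 0 + 1(191.5) = 191.5
  R: 0 + 1(52.9) = 52.9
Total out = 263.2 + 2277 + 191.5 + 52.9 = 2784 kmol.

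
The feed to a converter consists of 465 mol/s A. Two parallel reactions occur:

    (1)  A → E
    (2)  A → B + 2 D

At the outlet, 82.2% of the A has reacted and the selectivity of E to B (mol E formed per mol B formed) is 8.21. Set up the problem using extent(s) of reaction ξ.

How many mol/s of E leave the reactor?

341 mol/s

Conversion of A: A consumed = 0.822 × 465 = 382.2 mol/s = 1ξ₁ + 1ξ₂.
Selectivity: 1ξ₁ / (1ξ₂) = 8.21 → ξ₁ = 8.21 ξ₂.
Substitute: (1·8.21 + 1) ξ₂ = 382.2 → ξ₂ = 41.5 mol/s, ξ₁ = 340.7 mol/s.
Outlet amounts (n = n₀ + Σ ν·ξ):
  A: 465 − 1(340.7) − 1(41.5) = 82.77
  E: 0 + 1(340.7) = 340.7
  B: 0 + 1(41.5) = 41.5
  D: 0 + 2(41.5) = 83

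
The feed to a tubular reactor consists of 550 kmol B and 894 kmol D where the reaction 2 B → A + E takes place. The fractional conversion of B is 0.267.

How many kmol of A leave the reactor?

B reacted = 0.267 × 550 = 146.8 kmol; ν_B = −2, so ξ = 146.8/2 = 73.42 kmol.
Outlet amounts (n = n₀ + ν ξ):
  B: 550 − 2(73.42) = 403.1
  A: 0 + 1(73.42) = 73.42
  E: 0 + 1(73.42) = 73.42
  D: 894 (inert)

73.4 kmol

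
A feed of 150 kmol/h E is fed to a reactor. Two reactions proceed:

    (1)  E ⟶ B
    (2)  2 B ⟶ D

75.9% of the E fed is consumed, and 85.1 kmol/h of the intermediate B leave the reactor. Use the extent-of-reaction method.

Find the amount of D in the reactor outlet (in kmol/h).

14.4 kmol/h

Conversion of E: E consumed = 1ξ₁ = 0.759 × 150 → ξ₁ = 113.8 kmol/h.
B balance: n_B = 0 + 1ξ₁ − 2ξ₂ = 85.1 → ξ₂ = (1·113.8 − 85.1)/2 = 14.38 kmol/h.
Outlet amounts (n = n₀ + Σ ν·ξ):
  E: 150 − 1(113.8) = 36.15
  B: 0 + 1(113.8) − 2(14.38) = 85.1
  D: 0 + 1(14.38) = 14.38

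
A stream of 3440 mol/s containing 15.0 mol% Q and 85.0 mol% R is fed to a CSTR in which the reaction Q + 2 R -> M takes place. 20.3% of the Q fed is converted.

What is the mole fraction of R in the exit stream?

0.84

Q reacted = 0.203 × 516 = 104.7 mol/s; ν_Q = −1, so ξ = 104.7/1 = 104.7 mol/s.
Outlet amounts (n = n₀ + ν ξ):
  Q: 516 − 1(104.7) = 411.3
  R: 2924 − 2(104.7) = 2715
  M: 0 + 1(104.7) = 104.7
Total out = 3231 mol/s; y_R = 2715 / 3231 = 0.8403.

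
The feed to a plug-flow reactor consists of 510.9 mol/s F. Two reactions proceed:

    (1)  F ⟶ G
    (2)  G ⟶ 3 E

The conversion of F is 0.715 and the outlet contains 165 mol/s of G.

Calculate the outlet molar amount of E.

Conversion of F: F consumed = 1ξ₁ = 0.715 × 510.9 → ξ₁ = 365.3 mol/s.
G balance: n_G = 0 + 1ξ₁ − 1ξ₂ = 165 → ξ₂ = (1·365.3 − 165)/1 = 200.3 mol/s.
Outlet amounts (n = n₀ + Σ ν·ξ):
  F: 510.9 − 1(365.3) = 145.6
  G: 0 + 1(365.3) − 1(200.3) = 165
  E: 0 + 3(200.3) = 600.9

601 mol/s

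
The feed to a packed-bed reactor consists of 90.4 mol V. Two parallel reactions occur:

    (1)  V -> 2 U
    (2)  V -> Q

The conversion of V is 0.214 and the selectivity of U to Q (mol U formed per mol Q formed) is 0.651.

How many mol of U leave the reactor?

Conversion of V: V consumed = 0.214 × 90.4 = 19.35 mol = 1ξ₁ + 1ξ₂.
Selectivity: 2ξ₁ / (1ξ₂) = 0.651 → ξ₁ = 0.3255 ξ₂.
Substitute: (1·0.3255 + 1) ξ₂ = 19.35 → ξ₂ = 14.59 mol, ξ₁ = 4.751 mol.
Outlet amounts (n = n₀ + Σ ν·ξ):
  V: 90.4 − 1(4.751) − 1(14.59) = 71.05
  U: 0 + 2(4.751) = 9.501
  Q: 0 + 1(14.59) = 14.59

9.5 mol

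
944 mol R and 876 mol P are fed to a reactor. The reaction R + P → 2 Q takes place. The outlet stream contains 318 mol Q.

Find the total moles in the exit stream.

For Q: n = n₀ + 2ξ → 318 = 0 + 2ξ, giving ξ = 159 mol.
Outlet amounts (n = n₀ + ν ξ):
  R: 944 − 1(159) = 785
  P: 876 − 1(159) = 717
  Q: 0 + 2(159) = 318
Total out = 785 + 717 + 318 = 1820 mol.

1820 mol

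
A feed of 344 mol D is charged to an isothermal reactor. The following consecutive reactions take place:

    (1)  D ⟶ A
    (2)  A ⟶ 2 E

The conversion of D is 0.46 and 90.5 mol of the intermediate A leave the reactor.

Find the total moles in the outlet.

Conversion of D: D consumed = 1ξ₁ = 0.46 × 344 → ξ₁ = 158.2 mol.
A balance: n_A = 0 + 1ξ₁ − 1ξ₂ = 90.5 → ξ₂ = (1·158.2 − 90.5)/1 = 67.74 mol.
Outlet amounts (n = n₀ + Σ ν·ξ):
  D: 344 − 1(158.2) = 185.8
  A: 0 + 1(158.2) − 1(67.74) = 90.5
  E: 0 + 2(67.74) = 135.5
Total out = 185.8 + 90.5 + 135.5 = 411.7 mol.

412 mol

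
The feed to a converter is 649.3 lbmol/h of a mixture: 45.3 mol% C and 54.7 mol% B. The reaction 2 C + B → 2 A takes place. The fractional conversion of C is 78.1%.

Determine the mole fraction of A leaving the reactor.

0.43

C reacted = 0.781 × 294.1 = 229.7 lbmol/h; ν_C = −2, so ξ = 229.7/2 = 114.9 lbmol/h.
Outlet amounts (n = n₀ + ν ξ):
  C: 294.1 − 2(114.9) = 64.42
  B: 355.2 − 1(114.9) = 240.3
  A: 0 + 2(114.9) = 229.7
Total out = 534.4 lbmol/h; y_A = 229.7 / 534.4 = 0.4298.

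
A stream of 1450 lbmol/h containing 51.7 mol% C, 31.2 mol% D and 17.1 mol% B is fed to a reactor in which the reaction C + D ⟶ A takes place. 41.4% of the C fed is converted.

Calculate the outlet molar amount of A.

310 lbmol/h

C reacted = 0.414 × 749.6 = 310.4 lbmol/h; ν_C = −1, so ξ = 310.4/1 = 310.4 lbmol/h.
Outlet amounts (n = n₀ + ν ξ):
  C: 749.6 − 1(310.4) = 439.3
  D: 452.4 − 1(310.4) = 142
  A: 0 + 1(310.4) = 310.4
  B: 248 (inert)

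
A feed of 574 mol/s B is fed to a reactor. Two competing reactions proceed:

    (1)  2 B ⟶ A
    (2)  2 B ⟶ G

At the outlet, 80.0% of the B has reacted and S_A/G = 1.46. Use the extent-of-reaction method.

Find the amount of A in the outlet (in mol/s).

136 mol/s

Conversion of B: B consumed = 0.8 × 574 = 459.2 mol/s = 2ξ₁ + 2ξ₂.
Selectivity: 1ξ₁ / (1ξ₂) = 1.46 → ξ₁ = 1.46 ξ₂.
Substitute: (2·1.46 + 2) ξ₂ = 459.2 → ξ₂ = 93.33 mol/s, ξ₁ = 136.3 mol/s.
Outlet amounts (n = n₀ + Σ ν·ξ):
  B: 574 − 2(136.3) − 2(93.33) = 114.8
  A: 0 + 1(136.3) = 136.3
  G: 0 + 1(93.33) = 93.33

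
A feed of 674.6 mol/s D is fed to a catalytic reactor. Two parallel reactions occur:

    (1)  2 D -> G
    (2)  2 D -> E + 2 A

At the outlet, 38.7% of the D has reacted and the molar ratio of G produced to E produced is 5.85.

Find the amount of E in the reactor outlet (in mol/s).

Conversion of D: D consumed = 0.387 × 674.6 = 261.1 mol/s = 2ξ₁ + 2ξ₂.
Selectivity: 1ξ₁ / (1ξ₂) = 5.85 → ξ₁ = 5.85 ξ₂.
Substitute: (2·5.85 + 2) ξ₂ = 261.1 → ξ₂ = 19.06 mol/s, ξ₁ = 111.5 mol/s.
Outlet amounts (n = n₀ + Σ ν·ξ):
  D: 674.6 − 2(111.5) − 2(19.06) = 413.5
  G: 0 + 1(111.5) = 111.5
  E: 0 + 1(19.06) = 19.06
  A: 0 + 2(19.06) = 38.11

19.1 mol/s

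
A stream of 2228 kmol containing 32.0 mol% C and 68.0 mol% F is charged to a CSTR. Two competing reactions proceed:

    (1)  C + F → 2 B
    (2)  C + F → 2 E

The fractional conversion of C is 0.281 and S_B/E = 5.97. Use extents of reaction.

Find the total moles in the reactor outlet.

Conversion of C: C consumed = 0.281 × 713 = 200.3 kmol = 1ξ₁ + 1ξ₂.
Selectivity: 2ξ₁ / (2ξ₂) = 5.97 → ξ₁ = 5.97 ξ₂.
Substitute: (1·5.97 + 1) ξ₂ = 200.3 → ξ₂ = 28.74 kmol, ξ₁ = 171.6 kmol.
Outlet amounts (n = n₀ + Σ ν·ξ):
  C: 713 − 1(171.6) − 1(28.74) = 512.6
  F: 1515 − 1(171.6) − 1(28.74) = 1315
  B: 0 + 2(171.6) = 343.2
  E: 0 + 2(28.74) = 57.49
Total out = 512.6 + 1315 + 343.2 + 57.49 = 2228 kmol.

2230 kmol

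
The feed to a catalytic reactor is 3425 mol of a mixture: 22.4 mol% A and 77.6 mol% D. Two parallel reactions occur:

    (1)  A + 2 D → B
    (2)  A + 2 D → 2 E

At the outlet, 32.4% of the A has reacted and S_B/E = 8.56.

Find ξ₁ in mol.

Conversion of A: A consumed = 0.324 × 767.2 = 248.6 mol = 1ξ₁ + 1ξ₂.
Selectivity: 1ξ₁ / (2ξ₂) = 8.56 → ξ₁ = 17.12 ξ₂.
Substitute: (1·17.12 + 1) ξ₂ = 248.6 → ξ₂ = 13.72 mol, ξ₁ = 234.9 mol.
Outlet amounts (n = n₀ + Σ ν·ξ):
  A: 767.2 − 1(234.9) − 1(13.72) = 518.6
  D: 2658 − 2(234.9) − 2(13.72) = 2161
  B: 0 + 1(234.9) = 234.9
  E: 0 + 2(13.72) = 27.44

ξ₁ = 235 mol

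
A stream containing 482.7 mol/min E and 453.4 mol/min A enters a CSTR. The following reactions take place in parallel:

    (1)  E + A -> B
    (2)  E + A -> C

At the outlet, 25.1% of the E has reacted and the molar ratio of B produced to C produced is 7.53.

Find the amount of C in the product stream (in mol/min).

Conversion of E: E consumed = 0.251 × 482.7 = 121.2 mol/min = 1ξ₁ + 1ξ₂.
Selectivity: 1ξ₁ / (1ξ₂) = 7.53 → ξ₁ = 7.53 ξ₂.
Substitute: (1·7.53 + 1) ξ₂ = 121.2 → ξ₂ = 14.2 mol/min, ξ₁ = 107 mol/min.
Outlet amounts (n = n₀ + Σ ν·ξ):
  E: 482.7 − 1(107) − 1(14.2) = 361.5
  A: 453.4 − 1(107) − 1(14.2) = 332.2
  B: 0 + 1(107) = 107
  C: 0 + 1(14.2) = 14.2

14.2 mol/min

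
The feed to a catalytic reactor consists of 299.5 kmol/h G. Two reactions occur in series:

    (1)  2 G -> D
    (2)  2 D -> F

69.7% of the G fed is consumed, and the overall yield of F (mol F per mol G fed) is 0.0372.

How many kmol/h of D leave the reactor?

82.1 kmol/h

Conversion of G: G consumed = 2ξ₁ = 0.697 × 299.5 → ξ₁ = 104.4 kmol/h.
Yield of F: 1ξ₂ / 299.5 = 0.0372 → ξ₂ = 11.14 kmol/h.
Outlet amounts (n = n₀ + Σ ν·ξ):
  G: 299.5 − 2(104.4) = 90.75
  D: 0 + 1(104.4) − 2(11.14) = 82.09
  F: 0 + 1(11.14) = 11.14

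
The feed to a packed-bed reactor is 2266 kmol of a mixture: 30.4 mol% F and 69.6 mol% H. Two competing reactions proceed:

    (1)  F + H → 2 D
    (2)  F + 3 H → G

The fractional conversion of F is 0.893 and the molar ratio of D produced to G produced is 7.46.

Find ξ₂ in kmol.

ξ₂ = 130 kmol

Conversion of F: F consumed = 0.893 × 688.9 = 615.2 kmol = 1ξ₁ + 1ξ₂.
Selectivity: 2ξ₁ / (1ξ₂) = 7.46 → ξ₁ = 3.73 ξ₂.
Substitute: (1·3.73 + 1) ξ₂ = 615.2 → ξ₂ = 130.1 kmol, ξ₁ = 485.1 kmol.
Outlet amounts (n = n₀ + Σ ν·ξ):
  F: 688.9 − 1(485.1) − 1(130.1) = 73.71
  H: 1577 − 1(485.1) − 3(130.1) = 701.9
  D: 0 + 2(485.1) = 970.2
  G: 0 + 1(130.1) = 130.1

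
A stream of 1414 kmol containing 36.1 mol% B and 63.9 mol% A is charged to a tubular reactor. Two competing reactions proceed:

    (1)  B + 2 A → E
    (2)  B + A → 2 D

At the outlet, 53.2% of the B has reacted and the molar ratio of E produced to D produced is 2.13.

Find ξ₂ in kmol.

Conversion of B: B consumed = 0.532 × 510.5 = 271.6 kmol = 1ξ₁ + 1ξ₂.
Selectivity: 1ξ₁ / (2ξ₂) = 2.13 → ξ₁ = 4.26 ξ₂.
Substitute: (1·4.26 + 1) ξ₂ = 271.6 → ξ₂ = 51.63 kmol, ξ₁ = 219.9 kmol.
Outlet amounts (n = n₀ + Σ ν·ξ):
  B: 510.5 − 1(219.9) − 1(51.63) = 238.9
  A: 903.5 − 2(219.9) − 1(51.63) = 412.1
  E: 0 + 1(219.9) = 219.9
  D: 0 + 2(51.63) = 103.3

ξ₂ = 51.6 kmol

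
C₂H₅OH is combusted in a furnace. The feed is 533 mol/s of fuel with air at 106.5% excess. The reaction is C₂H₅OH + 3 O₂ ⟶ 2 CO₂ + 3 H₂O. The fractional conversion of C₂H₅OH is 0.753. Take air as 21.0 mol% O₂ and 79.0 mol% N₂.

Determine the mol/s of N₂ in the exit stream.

Stoichiometric O₂ = 3 × 533 = 1599 mol/s; O₂ fed = 1599 × 2.065 = 3302 mol/s.
N₂ fed = 3302 × 79/21 = 12420 mol/s.
Fuel reacted = 0.753 × 533 → ξ = 401.3 mol/s.
Outlet (n = n₀ + ν ξ):
  C₂H₅OH: 533 − 1(401.3) = 131.7
  O₂: 3302 − 3(401.3) = 2098
  N₂: 12420 (inert)
  CO₂: 0 + 2(401.3) = 802.7
  H₂O: 0 + 3(401.3) = 1204

12400 mol/s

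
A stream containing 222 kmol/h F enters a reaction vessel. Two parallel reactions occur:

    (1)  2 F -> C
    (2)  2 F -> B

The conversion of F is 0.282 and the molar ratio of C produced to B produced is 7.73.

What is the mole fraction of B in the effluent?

Conversion of F: F consumed = 0.282 × 222 = 62.6 kmol/h = 2ξ₁ + 2ξ₂.
Selectivity: 1ξ₁ / (1ξ₂) = 7.73 → ξ₁ = 7.73 ξ₂.
Substitute: (2·7.73 + 2) ξ₂ = 62.6 → ξ₂ = 3.586 kmol/h, ξ₁ = 27.72 kmol/h.
Outlet amounts (n = n₀ + Σ ν·ξ):
  F: 222 − 2(27.72) − 2(3.586) = 159.4
  C: 0 + 1(27.72) = 27.72
  B: 0 + 1(3.586) = 3.586
Total out = 190.7 kmol/h; y_B = 3.586 / 190.7 = 0.0188.

0.0188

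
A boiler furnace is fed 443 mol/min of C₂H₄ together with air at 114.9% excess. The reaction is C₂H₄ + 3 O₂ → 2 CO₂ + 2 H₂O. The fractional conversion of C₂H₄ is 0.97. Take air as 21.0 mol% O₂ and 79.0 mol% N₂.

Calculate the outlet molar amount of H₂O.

Stoichiometric O₂ = 3 × 443 = 1329 mol/min; O₂ fed = 1329 × 2.149 = 2856 mol/min.
N₂ fed = 2856 × 79/21 = 10740 mol/min.
Fuel reacted = 0.97 × 443 → ξ = 429.7 mol/min.
Outlet (n = n₀ + ν ξ):
  C₂H₄: 443 − 1(429.7) = 13.29
  O₂: 2856 − 3(429.7) = 1567
  N₂: 10740 (inert)
  CO₂: 0 + 2(429.7) = 859.4
  H₂O: 0 + 2(429.7) = 859.4

859 mol/min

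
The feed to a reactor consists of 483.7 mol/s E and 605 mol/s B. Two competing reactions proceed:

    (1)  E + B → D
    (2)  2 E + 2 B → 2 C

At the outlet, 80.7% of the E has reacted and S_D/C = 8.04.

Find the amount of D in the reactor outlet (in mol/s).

Conversion of E: E consumed = 0.807 × 483.7 = 390.3 mol/s = 1ξ₁ + 2ξ₂.
Selectivity: 1ξ₁ / (2ξ₂) = 8.04 → ξ₁ = 16.08 ξ₂.
Substitute: (1·16.08 + 2) ξ₂ = 390.3 → ξ₂ = 21.59 mol/s, ξ₁ = 347.2 mol/s.
Outlet amounts (n = n₀ + Σ ν·ξ):
  E: 483.7 − 1(347.2) − 2(21.59) = 93.35
  B: 605 − 1(347.2) − 2(21.59) = 214.7
  D: 0 + 1(347.2) = 347.2
  C: 0 + 2(21.59) = 43.18

347 mol/s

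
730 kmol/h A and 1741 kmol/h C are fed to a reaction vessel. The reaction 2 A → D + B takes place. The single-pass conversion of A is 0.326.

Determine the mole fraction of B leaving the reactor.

A reacted = 0.326 × 730 = 238 kmol/h; ν_A = −2, so ξ = 238/2 = 119 kmol/h.
Outlet amounts (n = n₀ + ν ξ):
  A: 730 − 2(119) = 492
  D: 0 + 1(119) = 119
  B: 0 + 1(119) = 119
  C: 1741 (inert)
Total out = 2471 kmol/h; y_B = 119 / 2471 = 0.04815.

0.0482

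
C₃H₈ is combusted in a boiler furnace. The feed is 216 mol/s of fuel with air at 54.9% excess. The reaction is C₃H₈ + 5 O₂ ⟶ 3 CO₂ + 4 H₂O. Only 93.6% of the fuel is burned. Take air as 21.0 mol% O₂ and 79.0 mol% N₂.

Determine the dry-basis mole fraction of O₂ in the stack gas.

Stoichiometric O₂ = 5 × 216 = 1080 mol/s; O₂ fed = 1080 × 1.549 = 1673 mol/s.
N₂ fed = 1673 × 79/21 = 6293 mol/s.
Fuel reacted = 0.936 × 216 → ξ = 202.2 mol/s.
Outlet (n = n₀ + ν ξ):
  C₃H₈: 216 − 1(202.2) = 13.82
  O₂: 1673 − 5(202.2) = 662
  N₂: 6293 (inert)
  CO₂: 0 + 3(202.2) = 606.5
  H₂O: 0 + 4(202.2) = 808.7
Dry total = 7576 mol/s; y_O₂ (dry) = 662 / 7576 = 0.08739.

0.0874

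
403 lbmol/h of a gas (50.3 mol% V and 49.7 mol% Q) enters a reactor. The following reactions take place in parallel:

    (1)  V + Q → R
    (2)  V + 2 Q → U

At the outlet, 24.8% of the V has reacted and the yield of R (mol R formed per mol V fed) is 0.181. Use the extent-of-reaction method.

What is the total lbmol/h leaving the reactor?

339 lbmol/h

Yield of R: 1ξ₁ / 202.7 = 0.181 → ξ₁ = 36.69 lbmol/h.
Conversion of V: 1ξ₁ + 1ξ₂ = 0.248 × 202.7 = 50.27 → ξ₂ = 13.58 lbmol/h.
Outlet amounts (n = n₀ + Σ ν·ξ):
  V: 202.7 − 1(36.69) − 1(13.58) = 152.4
  Q: 200.3 − 1(36.69) − 2(13.58) = 136.4
  R: 0 + 1(36.69) = 36.69
  U: 0 + 1(13.58) = 13.58
Total out = 152.4 + 136.4 + 36.69 + 13.58 = 339.1 lbmol/h.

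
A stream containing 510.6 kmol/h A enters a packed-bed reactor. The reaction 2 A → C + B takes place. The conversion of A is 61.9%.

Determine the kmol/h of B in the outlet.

158 kmol/h

A reacted = 0.619 × 510.6 = 316.1 kmol/h; ν_A = −2, so ξ = 316.1/2 = 158 kmol/h.
Outlet amounts (n = n₀ + ν ξ):
  A: 510.6 − 2(158) = 194.5
  C: 0 + 1(158) = 158
  B: 0 + 1(158) = 158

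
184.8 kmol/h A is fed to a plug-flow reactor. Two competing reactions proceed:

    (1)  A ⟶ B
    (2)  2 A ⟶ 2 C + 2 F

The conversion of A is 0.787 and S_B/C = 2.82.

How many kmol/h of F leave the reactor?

Conversion of A: A consumed = 0.787 × 184.8 = 145.4 kmol/h = 1ξ₁ + 2ξ₂.
Selectivity: 1ξ₁ / (2ξ₂) = 2.82 → ξ₁ = 5.64 ξ₂.
Substitute: (1·5.64 + 2) ξ₂ = 145.4 → ξ₂ = 19.04 kmol/h, ξ₁ = 107.4 kmol/h.
Outlet amounts (n = n₀ + Σ ν·ξ):
  A: 184.8 − 1(107.4) − 2(19.04) = 39.36
  B: 0 + 1(107.4) = 107.4
  C: 0 + 2(19.04) = 38.07
  F: 0 + 2(19.04) = 38.07

38.1 kmol/h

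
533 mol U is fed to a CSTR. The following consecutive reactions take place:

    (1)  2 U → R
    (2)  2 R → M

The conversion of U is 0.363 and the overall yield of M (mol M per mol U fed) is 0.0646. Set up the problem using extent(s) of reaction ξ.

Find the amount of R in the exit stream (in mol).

Conversion of U: U consumed = 2ξ₁ = 0.363 × 533 → ξ₁ = 96.74 mol.
Yield of M: 1ξ₂ / 533 = 0.0646 → ξ₂ = 34.43 mol.
Outlet amounts (n = n₀ + Σ ν·ξ):
  U: 533 − 2(96.74) = 339.5
  R: 0 + 1(96.74) − 2(34.43) = 27.88
  M: 0 + 1(34.43) = 34.43

27.9 mol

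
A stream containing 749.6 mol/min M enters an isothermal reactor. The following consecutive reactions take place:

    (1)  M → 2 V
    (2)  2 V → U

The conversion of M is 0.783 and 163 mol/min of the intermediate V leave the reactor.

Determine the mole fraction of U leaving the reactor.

0.608

Conversion of M: M consumed = 1ξ₁ = 0.783 × 749.6 → ξ₁ = 586.9 mol/min.
V balance: n_V = 0 + 2ξ₁ − 2ξ₂ = 163 → ξ₂ = (2·586.9 − 163)/2 = 505.4 mol/min.
Outlet amounts (n = n₀ + Σ ν·ξ):
  M: 749.6 − 1(586.9) = 162.7
  V: 0 + 2(586.9) − 2(505.4) = 163
  U: 0 + 1(505.4) = 505.4
Total out = 831.1 mol/min; y_U = 505.4 / 831.1 = 0.6082.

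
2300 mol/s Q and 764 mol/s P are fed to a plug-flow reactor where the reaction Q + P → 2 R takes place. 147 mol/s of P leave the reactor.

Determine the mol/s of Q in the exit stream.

For P: n = n₀ − 1ξ → 147 = 764 − 1ξ, giving ξ = 617 mol/s.
Outlet amounts (n = n₀ + ν ξ):
  Q: 2300 − 1(617) = 1683
  P: 764 − 1(617) = 147
  R: 0 + 2(617) = 1234

1680 mol/s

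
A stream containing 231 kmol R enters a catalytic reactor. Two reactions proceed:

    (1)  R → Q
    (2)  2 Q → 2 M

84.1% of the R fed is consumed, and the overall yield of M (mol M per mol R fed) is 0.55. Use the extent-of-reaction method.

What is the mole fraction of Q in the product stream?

Conversion of R: R consumed = 1ξ₁ = 0.841 × 231 → ξ₁ = 194.3 kmol.
Yield of M: 2ξ₂ / 231 = 0.55 → ξ₂ = 63.53 kmol.
Outlet amounts (n = n₀ + Σ ν·ξ):
  R: 231 − 1(194.3) = 36.73
  Q: 0 + 1(194.3) − 2(63.53) = 67.22
  M: 0 + 2(63.53) = 127.1
Total out = 231 kmol; y_Q = 67.22 / 231 = 0.291.

0.291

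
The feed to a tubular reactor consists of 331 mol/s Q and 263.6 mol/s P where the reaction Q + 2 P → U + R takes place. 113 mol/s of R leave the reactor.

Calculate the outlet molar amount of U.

For R: n = n₀ + 1ξ → 113 = 0 + 1ξ, giving ξ = 113 mol/s.
Outlet amounts (n = n₀ + ν ξ):
  Q: 331 − 1(113) = 218
  P: 263.6 − 2(113) = 37.6
  U: 0 + 1(113) = 113
  R: 0 + 1(113) = 113

113 mol/s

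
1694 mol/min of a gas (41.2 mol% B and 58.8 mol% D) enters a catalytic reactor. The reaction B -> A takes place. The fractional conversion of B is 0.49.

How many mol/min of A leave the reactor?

342 mol/min

B reacted = 0.49 × 697.9 = 342 mol/min; ν_B = −1, so ξ = 342/1 = 342 mol/min.
Outlet amounts (n = n₀ + ν ξ):
  B: 697.9 − 1(342) = 355.9
  A: 0 + 1(342) = 342
  D: 996.1 (inert)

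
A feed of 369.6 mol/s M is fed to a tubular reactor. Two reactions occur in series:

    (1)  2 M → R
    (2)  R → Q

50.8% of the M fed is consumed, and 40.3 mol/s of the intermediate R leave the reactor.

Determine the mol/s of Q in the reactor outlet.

53.6 mol/s

Conversion of M: M consumed = 2ξ₁ = 0.508 × 369.6 → ξ₁ = 93.88 mol/s.
R balance: n_R = 0 + 1ξ₁ − 1ξ₂ = 40.3 → ξ₂ = (1·93.88 − 40.3)/1 = 53.58 mol/s.
Outlet amounts (n = n₀ + Σ ν·ξ):
  M: 369.6 − 2(93.88) = 181.8
  R: 0 + 1(93.88) − 1(53.58) = 40.3
  Q: 0 + 1(53.58) = 53.58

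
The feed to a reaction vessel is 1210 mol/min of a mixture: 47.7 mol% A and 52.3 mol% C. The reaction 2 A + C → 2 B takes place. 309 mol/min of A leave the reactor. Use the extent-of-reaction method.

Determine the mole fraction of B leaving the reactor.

For A: n = n₀ − 2ξ → 309 = 577.2 − 2ξ, giving ξ = 134.1 mol/min.
Outlet amounts (n = n₀ + ν ξ):
  A: 577.2 − 2(134.1) = 309
  C: 632.8 − 1(134.1) = 498.7
  B: 0 + 2(134.1) = 268.2
Total out = 1076 mol/min; y_B = 268.2 / 1076 = 0.2492.

0.249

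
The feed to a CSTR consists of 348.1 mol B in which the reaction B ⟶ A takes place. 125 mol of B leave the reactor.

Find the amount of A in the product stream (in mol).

For B: n = n₀ − 1ξ → 125 = 348.1 − 1ξ, giving ξ = 223.1 mol.
Outlet amounts (n = n₀ + ν ξ):
  B: 348.1 − 1(223.1) = 125
  A: 0 + 1(223.1) = 223.1

223 mol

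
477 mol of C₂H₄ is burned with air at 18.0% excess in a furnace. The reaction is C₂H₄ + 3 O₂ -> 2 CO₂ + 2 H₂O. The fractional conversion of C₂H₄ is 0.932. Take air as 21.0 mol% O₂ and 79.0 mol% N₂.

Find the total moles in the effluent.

Stoichiometric O₂ = 3 × 477 = 1431 mol; O₂ fed = 1431 × 1.180 = 1689 mol.
N₂ fed = 1689 × 79/21 = 6352 mol.
Fuel reacted = 0.932 × 477 → ξ = 444.6 mol.
Outlet (n = n₀ + ν ξ):
  C₂H₄: 477 − 1(444.6) = 32.44
  O₂: 1689 − 3(444.6) = 354.9
  N₂: 6352 (inert)
  CO₂: 0 + 2(444.6) = 889.1
  H₂O: 0 + 2(444.6) = 889.1
Total out = 32.44 + 354.9 + 6352 + 889.1 + 889.1 = 8518 mol.

8520 mol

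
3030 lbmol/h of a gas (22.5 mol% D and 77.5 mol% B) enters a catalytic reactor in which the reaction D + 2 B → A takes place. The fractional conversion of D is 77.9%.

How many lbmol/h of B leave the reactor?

D reacted = 0.779 × 681.8 = 531.1 lbmol/h; ν_D = −1, so ξ = 531.1/1 = 531.1 lbmol/h.
Outlet amounts (n = n₀ + ν ξ):
  D: 681.8 − 1(531.1) = 150.7
  B: 2348 − 2(531.1) = 1286
  A: 0 + 1(531.1) = 531.1

1290 lbmol/h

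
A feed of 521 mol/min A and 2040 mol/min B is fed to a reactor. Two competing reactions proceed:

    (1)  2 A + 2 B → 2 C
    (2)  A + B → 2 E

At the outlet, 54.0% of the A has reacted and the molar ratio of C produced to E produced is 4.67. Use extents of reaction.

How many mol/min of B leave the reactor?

Conversion of A: A consumed = 0.54 × 521 = 281.3 mol/min = 2ξ₁ + 1ξ₂.
Selectivity: 2ξ₁ / (2ξ₂) = 4.67 → ξ₁ = 4.67 ξ₂.
Substitute: (2·4.67 + 1) ξ₂ = 281.3 → ξ₂ = 27.21 mol/min, ξ₁ = 127.1 mol/min.
Outlet amounts (n = n₀ + Σ ν·ξ):
  A: 521 − 2(127.1) − 1(27.21) = 239.7
  B: 2040 − 2(127.1) − 1(27.21) = 1759
  C: 0 + 2(127.1) = 254.1
  E: 0 + 2(27.21) = 54.42

1760 mol/min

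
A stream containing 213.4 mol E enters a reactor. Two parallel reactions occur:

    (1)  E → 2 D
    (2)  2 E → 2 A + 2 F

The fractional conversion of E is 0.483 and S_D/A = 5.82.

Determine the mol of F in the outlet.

Conversion of E: E consumed = 0.483 × 213.4 = 103.1 mol = 1ξ₁ + 2ξ₂.
Selectivity: 2ξ₁ / (2ξ₂) = 5.82 → ξ₁ = 5.82 ξ₂.
Substitute: (1·5.82 + 2) ξ₂ = 103.1 → ξ₂ = 13.18 mol, ξ₁ = 76.71 mol.
Outlet amounts (n = n₀ + Σ ν·ξ):
  E: 213.4 − 1(76.71) − 2(13.18) = 110.3
  D: 0 + 2(76.71) = 153.4
  A: 0 + 2(13.18) = 26.36
  F: 0 + 2(13.18) = 26.36

26.4 mol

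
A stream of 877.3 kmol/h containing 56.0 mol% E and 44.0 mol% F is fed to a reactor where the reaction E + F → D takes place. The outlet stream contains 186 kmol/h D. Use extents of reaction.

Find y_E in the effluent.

For D: n = n₀ + 1ξ → 186 = 0 + 1ξ, giving ξ = 186 kmol/h.
Outlet amounts (n = n₀ + ν ξ):
  E: 491.3 − 1(186) = 305.3
  F: 386 − 1(186) = 200
  D: 0 + 1(186) = 186
Total out = 691.3 kmol/h; y_E = 305.3 / 691.3 = 0.4416.

0.442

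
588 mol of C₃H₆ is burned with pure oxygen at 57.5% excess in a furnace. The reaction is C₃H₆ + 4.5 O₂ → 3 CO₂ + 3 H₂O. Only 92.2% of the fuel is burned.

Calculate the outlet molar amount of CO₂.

1630 mol

Stoichiometric O₂ = 4.5 × 588 = 2646 mol; O₂ fed = 2646 × 1.575 = 4167 mol.
Fuel reacted = 0.922 × 588 → ξ = 542.1 mol.
Outlet (n = n₀ + ν ξ):
  C₃H₆: 588 − 1(542.1) = 45.86
  O₂: 4167 − 4.5(542.1) = 1728
  CO₂: 0 + 3(542.1) = 1626
  H₂O: 0 + 3(542.1) = 1626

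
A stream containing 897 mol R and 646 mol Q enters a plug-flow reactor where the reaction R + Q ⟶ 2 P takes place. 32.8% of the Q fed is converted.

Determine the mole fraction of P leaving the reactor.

0.275

Q reacted = 0.328 × 646 = 211.9 mol; ν_Q = −1, so ξ = 211.9/1 = 211.9 mol.
Outlet amounts (n = n₀ + ν ξ):
  R: 897 − 1(211.9) = 685.1
  Q: 646 − 1(211.9) = 434.1
  P: 0 + 2(211.9) = 423.8
Total out = 1543 mol; y_P = 423.8 / 1543 = 0.2746.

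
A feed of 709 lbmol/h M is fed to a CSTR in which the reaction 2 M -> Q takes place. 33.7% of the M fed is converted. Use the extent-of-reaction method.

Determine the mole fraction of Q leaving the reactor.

M reacted = 0.337 × 709 = 238.9 lbmol/h; ν_M = −2, so ξ = 238.9/2 = 119.5 lbmol/h.
Outlet amounts (n = n₀ + ν ξ):
  M: 709 − 2(119.5) = 470.1
  Q: 0 + 1(119.5) = 119.5
Total out = 589.5 lbmol/h; y_Q = 119.5 / 589.5 = 0.2026.

0.203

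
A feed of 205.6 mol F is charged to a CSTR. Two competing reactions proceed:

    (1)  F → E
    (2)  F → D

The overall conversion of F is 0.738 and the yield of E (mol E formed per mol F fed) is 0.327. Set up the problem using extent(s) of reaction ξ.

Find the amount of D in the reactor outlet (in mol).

84.5 mol

Yield of E: 1ξ₁ / 205.6 = 0.327 → ξ₁ = 67.23 mol.
Conversion of F: 1ξ₁ + 1ξ₂ = 0.738 × 205.6 = 151.7 → ξ₂ = 84.5 mol.
Outlet amounts (n = n₀ + Σ ν·ξ):
  F: 205.6 − 1(67.23) − 1(84.5) = 53.87
  E: 0 + 1(67.23) = 67.23
  D: 0 + 1(84.5) = 84.5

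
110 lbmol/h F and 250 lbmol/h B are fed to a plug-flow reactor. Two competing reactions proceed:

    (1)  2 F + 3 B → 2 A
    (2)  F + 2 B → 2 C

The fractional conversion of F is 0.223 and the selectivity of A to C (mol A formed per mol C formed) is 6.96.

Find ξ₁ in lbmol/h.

Conversion of F: F consumed = 0.223 × 110 = 24.53 lbmol/h = 2ξ₁ + 1ξ₂.
Selectivity: 2ξ₁ / (2ξ₂) = 6.96 → ξ₁ = 6.96 ξ₂.
Substitute: (2·6.96 + 1) ξ₂ = 24.53 → ξ₂ = 1.644 lbmol/h, ξ₁ = 11.44 lbmol/h.
Outlet amounts (n = n₀ + Σ ν·ξ):
  F: 110 − 2(11.44) − 1(1.644) = 85.47
  B: 250 − 3(11.44) − 2(1.644) = 212.4
  A: 0 + 2(11.44) = 22.89
  C: 0 + 2(1.644) = 3.288

ξ₁ = 11.4 lbmol/h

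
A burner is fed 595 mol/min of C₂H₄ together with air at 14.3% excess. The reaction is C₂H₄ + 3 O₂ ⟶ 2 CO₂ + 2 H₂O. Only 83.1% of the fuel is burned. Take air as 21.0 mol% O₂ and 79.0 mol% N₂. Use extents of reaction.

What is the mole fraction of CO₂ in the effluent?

Stoichiometric O₂ = 3 × 595 = 1785 mol/min; O₂ fed = 1785 × 1.143 = 2040 mol/min.
N₂ fed = 2040 × 79/21 = 7675 mol/min.
Fuel reacted = 0.831 × 595 → ξ = 494.4 mol/min.
Outlet (n = n₀ + ν ξ):
  C₂H₄: 595 − 1(494.4) = 100.6
  O₂: 2040 − 3(494.4) = 556.9
  N₂: 7675 (inert)
  CO₂: 0 + 2(494.4) = 988.9
  H₂O: 0 + 2(494.4) = 988.9
Total out = 10310 mol/min; y_CO₂ = 988.9 / 10310 = 0.09591.

0.0959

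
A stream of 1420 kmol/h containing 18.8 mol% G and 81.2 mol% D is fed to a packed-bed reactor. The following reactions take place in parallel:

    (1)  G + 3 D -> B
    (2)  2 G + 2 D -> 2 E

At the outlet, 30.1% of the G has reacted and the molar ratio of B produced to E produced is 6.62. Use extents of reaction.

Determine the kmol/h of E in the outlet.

10.5 kmol/h

Conversion of G: G consumed = 0.301 × 267 = 80.35 kmol/h = 1ξ₁ + 2ξ₂.
Selectivity: 1ξ₁ / (2ξ₂) = 6.62 → ξ₁ = 13.24 ξ₂.
Substitute: (1·13.24 + 2) ξ₂ = 80.35 → ξ₂ = 5.273 kmol/h, ξ₁ = 69.81 kmol/h.
Outlet amounts (n = n₀ + Σ ν·ξ):
  G: 267 − 1(69.81) − 2(5.273) = 186.6
  D: 1153 − 3(69.81) − 2(5.273) = 933.1
  B: 0 + 1(69.81) = 69.81
  E: 0 + 2(5.273) = 10.55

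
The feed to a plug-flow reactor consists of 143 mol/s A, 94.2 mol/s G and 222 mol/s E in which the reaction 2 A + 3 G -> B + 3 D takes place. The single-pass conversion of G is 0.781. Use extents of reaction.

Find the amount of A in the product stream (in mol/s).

94 mol/s

G reacted = 0.781 × 94.2 = 73.57 mol/s; ν_G = −3, so ξ = 73.57/3 = 24.52 mol/s.
Outlet amounts (n = n₀ + ν ξ):
  A: 143 − 2(24.52) = 93.95
  G: 94.2 − 3(24.52) = 20.63
  B: 0 + 1(24.52) = 24.52
  D: 0 + 3(24.52) = 73.57
  E: 222 (inert)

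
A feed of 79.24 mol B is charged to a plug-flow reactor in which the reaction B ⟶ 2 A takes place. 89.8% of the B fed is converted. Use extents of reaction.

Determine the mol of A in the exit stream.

142 mol

B reacted = 0.898 × 79.24 = 71.16 mol; ν_B = −1, so ξ = 71.16/1 = 71.16 mol.
Outlet amounts (n = n₀ + ν ξ):
  B: 79.24 − 1(71.16) = 8.082
  A: 0 + 2(71.16) = 142.3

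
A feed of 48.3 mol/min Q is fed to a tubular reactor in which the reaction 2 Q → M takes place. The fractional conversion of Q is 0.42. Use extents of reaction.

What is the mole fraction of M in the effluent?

Q reacted = 0.42 × 48.3 = 20.29 mol/min; ν_Q = −2, so ξ = 20.29/2 = 10.14 mol/min.
Outlet amounts (n = n₀ + ν ξ):
  Q: 48.3 − 2(10.14) = 28.01
  M: 0 + 1(10.14) = 10.14
Total out = 38.16 mol/min; y_M = 10.14 / 38.16 = 0.2658.

0.266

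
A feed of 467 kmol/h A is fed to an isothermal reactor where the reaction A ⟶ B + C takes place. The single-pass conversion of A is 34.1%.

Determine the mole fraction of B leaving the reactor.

A reacted = 0.341 × 467 = 159.2 kmol/h; ν_A = −1, so ξ = 159.2/1 = 159.2 kmol/h.
Outlet amounts (n = n₀ + ν ξ):
  A: 467 − 1(159.2) = 307.8
  B: 0 + 1(159.2) = 159.2
  C: 0 + 1(159.2) = 159.2
Total out = 626.2 kmol/h; y_B = 159.2 / 626.2 = 0.2543.

0.254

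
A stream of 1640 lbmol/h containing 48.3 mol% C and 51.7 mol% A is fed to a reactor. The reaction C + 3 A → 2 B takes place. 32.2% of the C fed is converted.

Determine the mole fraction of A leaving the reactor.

C reacted = 0.322 × 792.1 = 255.1 lbmol/h; ν_C = −1, so ξ = 255.1/1 = 255.1 lbmol/h.
Outlet amounts (n = n₀ + ν ξ):
  C: 792.1 − 1(255.1) = 537.1
  A: 847.9 − 3(255.1) = 82.69
  B: 0 + 2(255.1) = 510.1
Total out = 1130 lbmol/h; y_A = 82.69 / 1130 = 0.07319.

0.0732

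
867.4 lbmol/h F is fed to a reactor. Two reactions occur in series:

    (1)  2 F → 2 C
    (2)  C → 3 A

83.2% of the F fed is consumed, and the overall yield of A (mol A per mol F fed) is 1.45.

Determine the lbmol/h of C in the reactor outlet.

Conversion of F: F consumed = 2ξ₁ = 0.832 × 867.4 → ξ₁ = 360.8 lbmol/h.
Yield of A: 3ξ₂ / 867.4 = 1.45 → ξ₂ = 419.2 lbmol/h.
Outlet amounts (n = n₀ + Σ ν·ξ):
  F: 867.4 − 2(360.8) = 145.7
  C: 0 + 2(360.8) − 1(419.2) = 302.4
  A: 0 + 3(419.2) = 1258

302 lbmol/h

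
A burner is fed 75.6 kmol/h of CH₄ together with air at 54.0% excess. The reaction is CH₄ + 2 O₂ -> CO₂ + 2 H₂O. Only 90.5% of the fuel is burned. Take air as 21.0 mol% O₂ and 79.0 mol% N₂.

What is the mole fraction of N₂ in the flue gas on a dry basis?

Stoichiometric O₂ = 2 × 75.6 = 151.2 kmol/h; O₂ fed = 151.2 × 1.540 = 232.8 kmol/h.
N₂ fed = 232.8 × 79/21 = 876 kmol/h.
Fuel reacted = 0.905 × 75.6 → ξ = 68.42 kmol/h.
Outlet (n = n₀ + ν ξ):
  CH₄: 75.6 − 1(68.42) = 7.182
  O₂: 232.8 − 2(68.42) = 96.01
  N₂: 876 (inert)
  CO₂: 0 + 1(68.42) = 68.42
  H₂O: 0 + 2(68.42) = 136.8
Dry total = 1048 kmol/h; y_N₂ (dry) = 876 / 1048 = 0.8362.

0.836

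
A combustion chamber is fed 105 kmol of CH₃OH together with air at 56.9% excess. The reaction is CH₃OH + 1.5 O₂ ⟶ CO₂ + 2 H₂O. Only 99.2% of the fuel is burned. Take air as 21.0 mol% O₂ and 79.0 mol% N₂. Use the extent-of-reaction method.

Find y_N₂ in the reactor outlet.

Stoichiometric O₂ = 1.5 × 105 = 157.5 kmol; O₂ fed = 157.5 × 1.569 = 247.1 kmol.
N₂ fed = 247.1 × 79/21 = 929.6 kmol.
Fuel reacted = 0.992 × 105 → ξ = 104.2 kmol.
Outlet (n = n₀ + ν ξ):
  CH₃OH: 105 − 1(104.2) = 0.84
  O₂: 247.1 − 1.5(104.2) = 90.88
  N₂: 929.6 (inert)
  CO₂: 0 + 1(104.2) = 104.2
  H₂O: 0 + 2(104.2) = 208.3
Total out = 1334 kmol; y_N₂ = 929.6 / 1334 = 0.697.

0.697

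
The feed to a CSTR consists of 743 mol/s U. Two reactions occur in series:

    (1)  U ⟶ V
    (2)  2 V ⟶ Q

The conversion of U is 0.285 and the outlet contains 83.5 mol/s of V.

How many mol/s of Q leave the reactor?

Conversion of U: U consumed = 1ξ₁ = 0.285 × 743 → ξ₁ = 211.8 mol/s.
V balance: n_V = 0 + 1ξ₁ − 2ξ₂ = 83.5 → ξ₂ = (1·211.8 − 83.5)/2 = 64.13 mol/s.
Outlet amounts (n = n₀ + Σ ν·ξ):
  U: 743 − 1(211.8) = 531.2
  V: 0 + 1(211.8) − 2(64.13) = 83.5
  Q: 0 + 1(64.13) = 64.13

64.1 mol/s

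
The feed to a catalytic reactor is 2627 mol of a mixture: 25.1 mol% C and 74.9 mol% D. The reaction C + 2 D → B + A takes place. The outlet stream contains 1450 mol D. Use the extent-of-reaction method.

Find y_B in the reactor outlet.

For D: n = n₀ − 2ξ → 1450 = 1968 − 2ξ, giving ξ = 258.8 mol.
Outlet amounts (n = n₀ + ν ξ):
  C: 659.4 − 1(258.8) = 400.6
  D: 1968 − 2(258.8) = 1450
  B: 0 + 1(258.8) = 258.8
  A: 0 + 1(258.8) = 258.8
Total out = 2368 mol; y_B = 258.8 / 2368 = 0.1093.

0.109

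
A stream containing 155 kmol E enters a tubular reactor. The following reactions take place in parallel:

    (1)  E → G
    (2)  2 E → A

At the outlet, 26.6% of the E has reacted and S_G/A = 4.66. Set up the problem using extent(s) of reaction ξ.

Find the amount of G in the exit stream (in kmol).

Conversion of E: E consumed = 0.266 × 155 = 41.23 kmol = 1ξ₁ + 2ξ₂.
Selectivity: 1ξ₁ / (1ξ₂) = 4.66 → ξ₁ = 4.66 ξ₂.
Substitute: (1·4.66 + 2) ξ₂ = 41.23 → ξ₂ = 6.191 kmol, ξ₁ = 28.85 kmol.
Outlet amounts (n = n₀ + Σ ν·ξ):
  E: 155 − 1(28.85) − 2(6.191) = 113.8
  G: 0 + 1(28.85) = 28.85
  A: 0 + 1(6.191) = 6.191

28.8 kmol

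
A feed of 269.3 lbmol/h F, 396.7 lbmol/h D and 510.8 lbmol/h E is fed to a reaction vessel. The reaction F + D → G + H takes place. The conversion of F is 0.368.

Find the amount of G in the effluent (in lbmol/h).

99.1 lbmol/h

F reacted = 0.368 × 269.3 = 99.1 lbmol/h; ν_F = −1, so ξ = 99.1/1 = 99.1 lbmol/h.
Outlet amounts (n = n₀ + ν ξ):
  F: 269.3 − 1(99.1) = 170.2
  D: 396.7 − 1(99.1) = 297.6
  G: 0 + 1(99.1) = 99.1
  H: 0 + 1(99.1) = 99.1
  E: 510.8 (inert)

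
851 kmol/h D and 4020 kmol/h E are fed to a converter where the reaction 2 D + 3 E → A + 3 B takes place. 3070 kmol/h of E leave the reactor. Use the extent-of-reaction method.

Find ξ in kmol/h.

ξ = 317 kmol/h

For E: n = n₀ − 3ξ → 3070 = 4020 − 3ξ, giving ξ = 316.7 kmol/h.
Outlet amounts (n = n₀ + ν ξ):
  D: 851 − 2(316.7) = 217.7
  E: 4020 − 3(316.7) = 3070
  A: 0 + 1(316.7) = 316.7
  B: 0 + 3(316.7) = 950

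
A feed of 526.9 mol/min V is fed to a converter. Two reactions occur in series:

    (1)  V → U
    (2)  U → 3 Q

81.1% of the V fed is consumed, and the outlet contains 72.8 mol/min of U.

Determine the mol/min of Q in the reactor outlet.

1060 mol/min

Conversion of V: V consumed = 1ξ₁ = 0.811 × 526.9 → ξ₁ = 427.3 mol/min.
U balance: n_U = 0 + 1ξ₁ − 1ξ₂ = 72.8 → ξ₂ = (1·427.3 − 72.8)/1 = 354.5 mol/min.
Outlet amounts (n = n₀ + Σ ν·ξ):
  V: 526.9 − 1(427.3) = 99.58
  U: 0 + 1(427.3) − 1(354.5) = 72.8
  Q: 0 + 3(354.5) = 1064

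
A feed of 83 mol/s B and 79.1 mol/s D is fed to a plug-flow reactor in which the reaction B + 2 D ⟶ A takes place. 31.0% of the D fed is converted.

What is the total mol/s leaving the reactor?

D reacted = 0.31 × 79.1 = 24.52 mol/s; ν_D = −2, so ξ = 24.52/2 = 12.26 mol/s.
Outlet amounts (n = n₀ + ν ξ):
  B: 83 − 1(12.26) = 70.74
  D: 79.1 − 2(12.26) = 54.58
  A: 0 + 1(12.26) = 12.26
Total out = 70.74 + 54.58 + 12.26 = 137.6 mol/s.

138 mol/s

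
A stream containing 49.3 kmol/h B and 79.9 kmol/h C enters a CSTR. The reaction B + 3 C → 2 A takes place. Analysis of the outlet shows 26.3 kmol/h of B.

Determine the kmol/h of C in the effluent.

10.9 kmol/h

For B: n = n₀ − 1ξ → 26.3 = 49.3 − 1ξ, giving ξ = 23 kmol/h.
Outlet amounts (n = n₀ + ν ξ):
  B: 49.3 − 1(23) = 26.3
  C: 79.9 − 3(23) = 10.9
  A: 0 + 2(23) = 46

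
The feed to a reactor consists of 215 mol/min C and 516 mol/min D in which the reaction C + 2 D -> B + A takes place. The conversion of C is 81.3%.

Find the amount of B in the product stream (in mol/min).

175 mol/min

C reacted = 0.813 × 215 = 174.8 mol/min; ν_C = −1, so ξ = 174.8/1 = 174.8 mol/min.
Outlet amounts (n = n₀ + ν ξ):
  C: 215 − 1(174.8) = 40.21
  D: 516 − 2(174.8) = 166.4
  B: 0 + 1(174.8) = 174.8
  A: 0 + 1(174.8) = 174.8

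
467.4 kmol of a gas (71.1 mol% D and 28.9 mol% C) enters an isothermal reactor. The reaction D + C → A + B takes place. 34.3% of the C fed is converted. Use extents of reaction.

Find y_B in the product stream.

C reacted = 0.343 × 135.1 = 46.33 kmol; ν_C = −1, so ξ = 46.33/1 = 46.33 kmol.
Outlet amounts (n = n₀ + ν ξ):
  D: 332.3 − 1(46.33) = 286
  C: 135.1 − 1(46.33) = 88.75
  A: 0 + 1(46.33) = 46.33
  B: 0 + 1(46.33) = 46.33
Total out = 467.4 kmol; y_B = 46.33 / 467.4 = 0.09913.

0.0991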